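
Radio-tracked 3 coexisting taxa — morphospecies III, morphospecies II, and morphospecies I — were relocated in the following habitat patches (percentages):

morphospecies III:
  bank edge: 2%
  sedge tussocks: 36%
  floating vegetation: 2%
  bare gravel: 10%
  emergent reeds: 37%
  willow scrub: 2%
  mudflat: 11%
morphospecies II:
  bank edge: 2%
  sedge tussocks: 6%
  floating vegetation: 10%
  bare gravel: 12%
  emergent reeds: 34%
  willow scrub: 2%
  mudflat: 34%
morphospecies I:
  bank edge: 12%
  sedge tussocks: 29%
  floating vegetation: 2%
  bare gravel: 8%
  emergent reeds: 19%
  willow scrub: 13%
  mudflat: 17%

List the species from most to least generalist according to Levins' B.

Convert percentages to proportions (divide by 100).
Σp_IIIᵢ² = 0.02² + 0.36² + 0.02² + 0.10² + 0.37² + 0.02² + 0.11² = 0.0004 + 0.1296 + 0.0004 + 0.0100 + 0.1369 + 0.0004 + 0.0121 = 0.2898
B_III = 1 / 0.2898 = 3.4507
Σp_IIᵢ² = 0.02² + 0.06² + 0.10² + 0.12² + 0.34² + 0.02² + 0.34² = 0.0004 + 0.0036 + 0.0100 + 0.0144 + 0.1156 + 0.0004 + 0.1156 = 0.2600
B_II = 1 / 0.2600 = 3.8462
Σp_Iᵢ² = 0.12² + 0.29² + 0.02² + 0.08² + 0.19² + 0.13² + 0.17² = 0.0144 + 0.0841 + 0.0004 + 0.0064 + 0.0361 + 0.0169 + 0.0289 = 0.1872
B_I = 1 / 0.1872 = 5.3419
Ranking by B (broadest → narrowest): morphospecies I (5.34) > morphospecies II (3.85) > morphospecies III (3.45)

morphospecies I > morphospecies II > morphospecies III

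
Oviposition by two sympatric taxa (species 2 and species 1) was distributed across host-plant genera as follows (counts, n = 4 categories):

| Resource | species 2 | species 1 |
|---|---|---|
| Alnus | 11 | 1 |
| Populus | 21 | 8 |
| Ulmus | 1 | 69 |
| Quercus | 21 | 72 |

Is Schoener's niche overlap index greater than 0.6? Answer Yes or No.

No

Proportions for species 2 (n=54): 11/54=0.2037, 21/54=0.3889, 1/54=0.0185, 21/54=0.3889
Proportions for species 1 (n=150): 1/150=0.0067, 8/150=0.0533, 69/150=0.4600, 72/150=0.4800
Σ|p₁ᵢ − p₂ᵢ| = 0.1970 + 0.3356 + 0.4415 + 0.0911 = 1.0652
D = 1 − ½ × 1.0652 = 1 − 0.53260 = 0.46740
D = 0.46740 < 0.6 → No.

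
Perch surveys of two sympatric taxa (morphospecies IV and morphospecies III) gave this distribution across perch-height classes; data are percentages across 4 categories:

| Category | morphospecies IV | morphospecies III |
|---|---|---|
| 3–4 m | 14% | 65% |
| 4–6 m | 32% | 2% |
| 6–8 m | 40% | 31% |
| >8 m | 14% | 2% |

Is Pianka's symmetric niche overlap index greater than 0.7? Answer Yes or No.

Convert percentages to proportions (divide by 100).
Σ p₁ᵢp₂ᵢ = 0.0910 + 0.0064 + 0.1240 + 0.0028 = 0.2242
Σp_1ᵢ² = 0.14² + 0.32² + 0.40² + 0.14² = 0.0196 + 0.1024 + 0.1600 + 0.0196 = 0.3016
Σp_2ᵢ² = 0.65² + 0.02² + 0.31² + 0.02² = 0.4225 + 0.0004 + 0.0961 + 0.0004 = 0.5194
O = 0.2242 / √(0.3016 × 0.5194) = 0.2242 / 0.39579 = 0.5665
O = 0.5665 < 0.7 → No.

No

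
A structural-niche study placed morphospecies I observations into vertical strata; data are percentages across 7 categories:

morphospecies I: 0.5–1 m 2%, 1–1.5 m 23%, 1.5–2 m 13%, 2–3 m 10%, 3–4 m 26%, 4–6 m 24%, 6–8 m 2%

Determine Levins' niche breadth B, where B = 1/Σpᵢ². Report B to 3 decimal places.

4.859

Convert percentages to proportions (divide by 100).
Σpᵢ² = 0.02² + 0.23² + 0.13² + 0.10² + 0.26² + 0.24² + 0.02² = 0.0004 + 0.0529 + 0.0169 + 0.0100 + 0.0676 + 0.0576 + 0.0004 = 0.2058
B = 1 / 0.2058 = 4.85909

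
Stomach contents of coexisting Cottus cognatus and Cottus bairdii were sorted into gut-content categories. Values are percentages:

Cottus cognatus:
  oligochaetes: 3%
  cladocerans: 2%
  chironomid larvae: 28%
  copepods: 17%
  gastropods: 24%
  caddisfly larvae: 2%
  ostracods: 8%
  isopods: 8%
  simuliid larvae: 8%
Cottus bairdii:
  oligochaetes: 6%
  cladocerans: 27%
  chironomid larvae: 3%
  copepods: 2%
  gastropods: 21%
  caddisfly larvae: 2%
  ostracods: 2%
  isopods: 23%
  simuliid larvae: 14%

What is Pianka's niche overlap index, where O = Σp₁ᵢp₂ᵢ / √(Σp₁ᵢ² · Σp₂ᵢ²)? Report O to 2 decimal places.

Convert percentages to proportions (divide by 100).
Σ p₁ᵢp₂ᵢ = 0.0018 + 0.0054 + 0.0084 + 0.0034 + 0.0504 + 0.0004 + 0.0016 + 0.0184 + 0.0112 = 0.1010
Σp_1ᵢ² = 0.03² + 0.02² + 0.28² + 0.17² + 0.24² + 0.02² + 0.08² + 0.08² + 0.08² = 0.0009 + 0.0004 + 0.0784 + 0.0289 + 0.0576 + 0.0004 + 0.0064 + 0.0064 + 0.0064 = 0.1858
Σp_2ᵢ² = 0.06² + 0.27² + 0.03² + 0.02² + 0.21² + 0.02² + 0.02² + 0.23² + 0.14² = 0.0036 + 0.0729 + 0.0009 + 0.0004 + 0.0441 + 0.0004 + 0.0004 + 0.0529 + 0.0196 = 0.1952
O = 0.1010 / √(0.1858 × 0.1952) = 0.1010 / 0.19044 = 0.5304

0.53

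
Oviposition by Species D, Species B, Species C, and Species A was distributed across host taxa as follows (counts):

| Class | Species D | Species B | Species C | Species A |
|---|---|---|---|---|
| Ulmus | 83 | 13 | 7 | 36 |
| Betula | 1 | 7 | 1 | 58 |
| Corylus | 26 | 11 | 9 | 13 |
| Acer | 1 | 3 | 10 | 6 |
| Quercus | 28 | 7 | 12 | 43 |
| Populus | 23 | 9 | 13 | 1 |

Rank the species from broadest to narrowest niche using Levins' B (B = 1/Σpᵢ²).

Proportions for Species D (n=162): 83/162=0.5123, 1/162=0.0062, 26/162=0.1605, 1/162=0.0062, 28/162=0.1728, 23/162=0.1420
Proportions for Species B (n=50): 13/50=0.2600, 7/50=0.1400, 11/50=0.2200, 3/50=0.0600, 7/50=0.1400, 9/50=0.1800
Proportions for Species C (n=52): 7/52=0.1346, 1/52=0.0192, 9/52=0.1731, 10/52=0.1923, 12/52=0.2308, 13/52=0.2500
Proportions for Species A (n=157): 36/157=0.2293, 58/157=0.3694, 13/157=0.0828, 6/157=0.0382, 43/157=0.2739, 1/157=0.0064
Σp_Dᵢ² = 0.5123² + 0.0062² + 0.1605² + 0.0062² + 0.1728² + 0.1420² = 0.262451 + 0.000038 + 0.025760 + 0.000038 + 0.029860 + 0.020164 = 0.338311
B_D = 1 / 0.338311 = 2.9559
Σp_Bᵢ² = 0.2600² + 0.1400² + 0.2200² + 0.0600² + 0.1400² + 0.1800² = 0.067600 + 0.019600 + 0.048400 + 0.003600 + 0.019600 + 0.032400 = 0.191200
B_B = 1 / 0.191200 = 5.2301
Σp_Cᵢ² = 0.1346² + 0.0192² + 0.1731² + 0.1923² + 0.2308² + 0.2500² = 0.018117 + 0.000369 + 0.029964 + 0.036979 + 0.053269 + 0.062500 = 0.201198
B_C = 1 / 0.201198 = 4.9702
Σp_Aᵢ² = 0.2293² + 0.3694² + 0.0828² + 0.0382² + 0.2739² + 0.0064² = 0.052578 + 0.136456 + 0.006856 + 0.001459 + 0.075021 + 0.000041 = 0.272411
B_A = 1 / 0.272411 = 3.6709
Ranking by B (broadest → narrowest): Species B (5.23) > Species C (4.97) > Species A (3.67) > Species D (2.96)

Species B > Species C > Species A > Species D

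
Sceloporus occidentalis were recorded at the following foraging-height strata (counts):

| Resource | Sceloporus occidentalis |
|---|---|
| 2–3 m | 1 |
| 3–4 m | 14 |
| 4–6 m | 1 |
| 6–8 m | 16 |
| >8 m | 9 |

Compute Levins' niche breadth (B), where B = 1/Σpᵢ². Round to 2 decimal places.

Proportions for Sceloporus occidentalis (n=41): 1/41=0.0244, 14/41=0.3415, 1/41=0.0244, 16/41=0.3902, 9/41=0.2195
Σpᵢ² = 0.0244² + 0.3415² + 0.0244² + 0.3902² + 0.2195² = 0.000595 + 0.116622 + 0.000595 + 0.152256 + 0.048180 = 0.318248
B = 1 / 0.318248 = 3.1422

3.14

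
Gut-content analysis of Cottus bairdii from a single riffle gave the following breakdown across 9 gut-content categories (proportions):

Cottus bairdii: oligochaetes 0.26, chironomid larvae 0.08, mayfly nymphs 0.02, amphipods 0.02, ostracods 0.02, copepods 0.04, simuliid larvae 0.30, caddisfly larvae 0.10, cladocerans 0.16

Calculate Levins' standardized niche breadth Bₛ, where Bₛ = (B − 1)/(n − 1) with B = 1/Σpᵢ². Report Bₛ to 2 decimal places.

Σpᵢ² = 0.26² + 0.08² + 0.02² + 0.02² + 0.02² + 0.04² + 0.30² + 0.10² + 0.16² = 0.0676 + 0.0064 + 0.0004 + 0.0004 + 0.0004 + 0.0016 + 0.0900 + 0.0100 + 0.0256 = 0.2024
B = 1 / 0.2024 = 4.9407
Bₛ = (B − 1)/(n − 1) = (4.9407 − 1)/(9 − 1) = 3.9407/8 = 0.4926

0.49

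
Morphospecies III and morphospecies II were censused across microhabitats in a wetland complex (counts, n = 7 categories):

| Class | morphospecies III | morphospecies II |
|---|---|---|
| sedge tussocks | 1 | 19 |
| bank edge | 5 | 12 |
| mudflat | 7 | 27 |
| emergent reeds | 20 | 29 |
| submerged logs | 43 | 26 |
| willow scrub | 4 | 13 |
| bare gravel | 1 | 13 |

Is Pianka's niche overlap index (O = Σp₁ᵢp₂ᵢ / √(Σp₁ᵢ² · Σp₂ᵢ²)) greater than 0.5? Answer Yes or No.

Proportions for morphospecies III (n=81): 1/81=0.0123, 5/81=0.0617, 7/81=0.0864, 20/81=0.2469, 43/81=0.5309, 4/81=0.0494, 1/81=0.0123
Proportions for morphospecies II (n=139): 19/139=0.1367, 12/139=0.0863, 27/139=0.1942, 29/139=0.2086, 26/139=0.1871, 13/139=0.0935, 13/139=0.0935
Σ p₁ᵢp₂ᵢ = 0.001681 + 0.005325 + 0.016779 + 0.051503 + 0.099331 + 0.004619 + 0.001150 = 0.180388
Σp_1ᵢ² = 0.0123² + 0.0617² + 0.0864² + 0.2469² + 0.5309² + 0.0494² + 0.0123² = 0.000151 + 0.003807 + 0.007465 + 0.060960 + 0.281855 + 0.002440 + 0.000151 = 0.356829
Σp_2ᵢ² = 0.1367² + 0.0863² + 0.1942² + 0.2086² + 0.1871² + 0.0935² + 0.0935² = 0.018687 + 0.007448 + 0.037714 + 0.043514 + 0.035006 + 0.008742 + 0.008742 = 0.159853
O = 0.180388 / √(0.356829 × 0.159853) = 0.180388 / 0.2388309 = 0.7553
O = 0.7553 > 0.5 → Yes.

Yes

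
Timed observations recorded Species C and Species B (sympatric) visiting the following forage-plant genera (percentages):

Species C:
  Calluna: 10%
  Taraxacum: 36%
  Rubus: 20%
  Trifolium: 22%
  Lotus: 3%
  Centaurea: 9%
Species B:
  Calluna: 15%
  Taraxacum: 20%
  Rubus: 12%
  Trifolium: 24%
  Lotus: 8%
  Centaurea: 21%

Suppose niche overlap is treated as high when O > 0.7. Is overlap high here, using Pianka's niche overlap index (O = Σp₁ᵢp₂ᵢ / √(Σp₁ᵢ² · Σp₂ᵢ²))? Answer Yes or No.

Yes

Convert percentages to proportions (divide by 100).
Σ p₁ᵢp₂ᵢ = 0.0150 + 0.0720 + 0.0240 + 0.0528 + 0.0024 + 0.0189 = 0.1851
Σp_1ᵢ² = 0.10² + 0.36² + 0.20² + 0.22² + 0.03² + 0.09² = 0.0100 + 0.1296 + 0.0400 + 0.0484 + 0.0009 + 0.0081 = 0.2370
Σp_2ᵢ² = 0.15² + 0.20² + 0.12² + 0.24² + 0.08² + 0.21² = 0.0225 + 0.0400 + 0.0144 + 0.0576 + 0.0064 + 0.0441 = 0.1850
O = 0.1851 / √(0.2370 × 0.1850) = 0.1851 / 0.20939 = 0.8840
O = 0.8840 > 0.7 → Yes.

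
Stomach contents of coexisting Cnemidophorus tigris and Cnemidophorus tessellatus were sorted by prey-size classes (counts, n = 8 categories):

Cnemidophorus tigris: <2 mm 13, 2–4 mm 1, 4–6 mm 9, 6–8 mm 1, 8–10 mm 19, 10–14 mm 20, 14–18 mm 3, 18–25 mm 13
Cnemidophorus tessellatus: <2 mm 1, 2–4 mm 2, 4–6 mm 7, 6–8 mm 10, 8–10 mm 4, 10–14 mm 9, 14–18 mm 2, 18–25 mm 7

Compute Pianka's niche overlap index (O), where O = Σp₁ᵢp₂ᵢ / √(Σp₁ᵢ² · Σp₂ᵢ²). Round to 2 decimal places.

Proportions for Cnemidophorus tigris (n=79): 13/79=0.1646, 1/79=0.0127, 9/79=0.1139, 1/79=0.0127, 19/79=0.2405, 20/79=0.2532, 3/79=0.0380, 13/79=0.1646
Proportions for Cnemidophorus tessellatus (n=42): 1/42=0.0238, 2/42=0.0476, 7/42=0.1667, 10/42=0.2381, 4/42=0.0952, 9/42=0.2143, 2/42=0.0476, 7/42=0.1667
Σ p₁ᵢp₂ᵢ = 0.003917 + 0.000605 + 0.018987 + 0.003024 + 0.022896 + 0.054261 + 0.001809 + 0.027439 = 0.132938
Σp_1ᵢ² = 0.1646² + 0.0127² + 0.1139² + 0.0127² + 0.2405² + 0.2532² + 0.0380² + 0.1646² = 0.027093 + 0.000161 + 0.012973 + 0.000161 + 0.057840 + 0.064110 + 0.001444 + 0.027093 = 0.190875
Σp_2ᵢ² = 0.0238² + 0.0476² + 0.1667² + 0.2381² + 0.0952² + 0.2143² + 0.0476² + 0.1667² = 0.000566 + 0.002266 + 0.027789 + 0.056692 + 0.009063 + 0.045924 + 0.002266 + 0.027789 = 0.172355
O = 0.132938 / √(0.190875 × 0.172355) = 0.132938 / 0.1813788 = 0.7329

0.73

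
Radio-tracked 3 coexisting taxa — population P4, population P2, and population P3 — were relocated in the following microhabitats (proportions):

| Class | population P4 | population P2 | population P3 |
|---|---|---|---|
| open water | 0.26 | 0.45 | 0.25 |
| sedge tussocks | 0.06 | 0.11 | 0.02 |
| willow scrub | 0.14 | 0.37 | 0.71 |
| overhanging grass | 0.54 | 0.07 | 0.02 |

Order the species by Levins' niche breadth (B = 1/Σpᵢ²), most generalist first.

population P2 > population P4 > population P3

Σp_P4ᵢ² = 0.26² + 0.06² + 0.14² + 0.54² = 0.0676 + 0.0036 + 0.0196 + 0.2916 = 0.3824
B_P4 = 1 / 0.3824 = 2.6151
Σp_P2ᵢ² = 0.45² + 0.11² + 0.37² + 0.07² = 0.2025 + 0.0121 + 0.1369 + 0.0049 = 0.3564
B_P2 = 1 / 0.3564 = 2.8058
Σp_P3ᵢ² = 0.25² + 0.02² + 0.71² + 0.02² = 0.0625 + 0.0004 + 0.5041 + 0.0004 = 0.5674
B_P3 = 1 / 0.5674 = 1.7624
Ranking by B (broadest → narrowest): population P2 (2.81) > population P4 (2.62) > population P3 (1.76)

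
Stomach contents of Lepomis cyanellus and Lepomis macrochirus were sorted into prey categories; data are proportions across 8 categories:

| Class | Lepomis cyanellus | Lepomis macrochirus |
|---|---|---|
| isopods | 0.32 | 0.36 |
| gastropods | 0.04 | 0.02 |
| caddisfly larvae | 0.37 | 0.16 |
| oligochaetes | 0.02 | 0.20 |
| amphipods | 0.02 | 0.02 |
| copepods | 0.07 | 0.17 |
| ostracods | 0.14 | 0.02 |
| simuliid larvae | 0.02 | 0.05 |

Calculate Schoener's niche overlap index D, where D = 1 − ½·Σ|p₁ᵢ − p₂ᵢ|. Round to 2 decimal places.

Σ|p₁ᵢ − p₂ᵢ| = 0.04 + 0.02 + 0.21 + 0.18 + 0.00 + 0.10 + 0.12 + 0.03 = 0.70
D = 1 − ½ × 0.70 = 1 − 0.350 = 0.6500

0.65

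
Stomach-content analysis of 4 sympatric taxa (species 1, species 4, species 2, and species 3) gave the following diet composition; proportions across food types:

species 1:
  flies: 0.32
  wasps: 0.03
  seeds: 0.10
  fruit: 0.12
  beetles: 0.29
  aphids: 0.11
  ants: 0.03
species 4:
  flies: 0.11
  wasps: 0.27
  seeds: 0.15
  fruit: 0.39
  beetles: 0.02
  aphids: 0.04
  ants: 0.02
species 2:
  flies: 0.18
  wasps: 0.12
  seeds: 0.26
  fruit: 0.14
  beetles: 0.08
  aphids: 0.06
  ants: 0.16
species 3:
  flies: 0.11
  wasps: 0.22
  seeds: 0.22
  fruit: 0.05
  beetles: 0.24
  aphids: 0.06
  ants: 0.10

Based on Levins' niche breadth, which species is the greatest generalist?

Σp_1ᵢ² = 0.32² + 0.03² + 0.10² + 0.12² + 0.29² + 0.11² + 0.03² = 0.1024 + 0.0009 + 0.0100 + 0.0144 + 0.0841 + 0.0121 + 0.0009 = 0.2248
B_1 = 1 / 0.2248 = 4.4484
Σp_4ᵢ² = 0.11² + 0.27² + 0.15² + 0.39² + 0.02² + 0.04² + 0.02² = 0.0121 + 0.0729 + 0.0225 + 0.1521 + 0.0004 + 0.0016 + 0.0004 = 0.2620
B_4 = 1 / 0.2620 = 3.8168
Σp_2ᵢ² = 0.18² + 0.12² + 0.26² + 0.14² + 0.08² + 0.06² + 0.16² = 0.0324 + 0.0144 + 0.0676 + 0.0196 + 0.0064 + 0.0036 + 0.0256 = 0.1696
B_2 = 1 / 0.1696 = 5.8962
Σp_3ᵢ² = 0.11² + 0.22² + 0.22² + 0.05² + 0.24² + 0.06² + 0.10² = 0.0121 + 0.0484 + 0.0484 + 0.0025 + 0.0576 + 0.0036 + 0.0100 = 0.1826
B_3 = 1 / 0.1826 = 5.4765
Highest B → broadest niche (most generalist): species 2 (B = 5.90).

species 2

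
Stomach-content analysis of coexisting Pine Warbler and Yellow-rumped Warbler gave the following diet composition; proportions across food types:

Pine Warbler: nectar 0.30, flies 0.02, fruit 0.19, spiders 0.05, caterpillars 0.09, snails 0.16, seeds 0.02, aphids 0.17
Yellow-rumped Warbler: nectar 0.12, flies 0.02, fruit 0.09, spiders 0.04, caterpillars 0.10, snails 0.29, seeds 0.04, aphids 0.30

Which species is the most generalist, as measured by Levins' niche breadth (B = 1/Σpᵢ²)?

Pine Warbler

Σp_Pineᵢ² = 0.30² + 0.02² + 0.19² + 0.05² + 0.09² + 0.16² + 0.02² + 0.17² = 0.0900 + 0.0004 + 0.0361 + 0.0025 + 0.0081 + 0.0256 + 0.0004 + 0.0289 = 0.1920
B_Pine = 1 / 0.1920 = 5.2083
Σp_Yellᵢ² = 0.12² + 0.02² + 0.09² + 0.04² + 0.10² + 0.29² + 0.04² + 0.30² = 0.0144 + 0.0004 + 0.0081 + 0.0016 + 0.0100 + 0.0841 + 0.0016 + 0.0900 = 0.2102
B_Yell = 1 / 0.2102 = 4.7574
Highest B → broadest niche (most generalist): Pine Warbler (B = 5.21).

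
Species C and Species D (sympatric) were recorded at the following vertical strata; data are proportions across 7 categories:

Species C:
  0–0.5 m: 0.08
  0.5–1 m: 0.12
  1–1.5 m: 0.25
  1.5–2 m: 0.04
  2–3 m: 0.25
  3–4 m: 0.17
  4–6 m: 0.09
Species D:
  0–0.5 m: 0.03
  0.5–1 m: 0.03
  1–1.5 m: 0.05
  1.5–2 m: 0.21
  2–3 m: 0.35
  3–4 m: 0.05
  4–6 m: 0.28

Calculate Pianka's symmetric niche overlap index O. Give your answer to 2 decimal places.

Σ p₁ᵢp₂ᵢ = 0.0024 + 0.0036 + 0.0125 + 0.0084 + 0.0875 + 0.0085 + 0.0252 = 0.1481
Σp_1ᵢ² = 0.08² + 0.12² + 0.25² + 0.04² + 0.25² + 0.17² + 0.09² = 0.0064 + 0.0144 + 0.0625 + 0.0016 + 0.0625 + 0.0289 + 0.0081 = 0.1844
Σp_2ᵢ² = 0.03² + 0.03² + 0.05² + 0.21² + 0.35² + 0.05² + 0.28² = 0.0009 + 0.0009 + 0.0025 + 0.0441 + 0.1225 + 0.0025 + 0.0784 = 0.2518
O = 0.1481 / √(0.1844 × 0.2518) = 0.1481 / 0.21548 = 0.6873

0.69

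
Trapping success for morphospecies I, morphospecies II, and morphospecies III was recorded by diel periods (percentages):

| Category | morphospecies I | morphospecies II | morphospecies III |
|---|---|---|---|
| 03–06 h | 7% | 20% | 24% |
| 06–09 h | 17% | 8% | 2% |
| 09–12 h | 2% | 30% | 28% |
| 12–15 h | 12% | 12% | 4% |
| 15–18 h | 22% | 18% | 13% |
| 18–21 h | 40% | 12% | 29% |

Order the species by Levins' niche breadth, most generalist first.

morphospecies II > morphospecies III > morphospecies I

Convert percentages to proportions (divide by 100).
Σp_Iᵢ² = 0.07² + 0.17² + 0.02² + 0.12² + 0.22² + 0.40² = 0.0049 + 0.0289 + 0.0004 + 0.0144 + 0.0484 + 0.1600 = 0.2570
B_I = 1 / 0.2570 = 3.8911
Σp_IIᵢ² = 0.20² + 0.08² + 0.30² + 0.12² + 0.18² + 0.12² = 0.0400 + 0.0064 + 0.0900 + 0.0144 + 0.0324 + 0.0144 = 0.1976
B_II = 1 / 0.1976 = 5.0607
Σp_IIIᵢ² = 0.24² + 0.02² + 0.28² + 0.04² + 0.13² + 0.29² = 0.0576 + 0.0004 + 0.0784 + 0.0016 + 0.0169 + 0.0841 = 0.2390
B_III = 1 / 0.2390 = 4.1841
Ranking by B (broadest → narrowest): morphospecies II (5.06) > morphospecies III (4.18) > morphospecies I (3.89)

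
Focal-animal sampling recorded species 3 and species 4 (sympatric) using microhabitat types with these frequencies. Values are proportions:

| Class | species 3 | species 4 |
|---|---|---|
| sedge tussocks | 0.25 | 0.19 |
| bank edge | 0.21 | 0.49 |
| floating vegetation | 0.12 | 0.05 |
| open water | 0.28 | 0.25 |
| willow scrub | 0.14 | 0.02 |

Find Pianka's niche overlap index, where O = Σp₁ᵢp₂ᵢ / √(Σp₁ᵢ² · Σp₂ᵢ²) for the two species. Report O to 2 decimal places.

0.84

Σ p₁ᵢp₂ᵢ = 0.0475 + 0.1029 + 0.0060 + 0.0700 + 0.0028 = 0.2292
Σp_1ᵢ² = 0.25² + 0.21² + 0.12² + 0.28² + 0.14² = 0.0625 + 0.0441 + 0.0144 + 0.0784 + 0.0196 = 0.2190
Σp_2ᵢ² = 0.19² + 0.49² + 0.05² + 0.25² + 0.02² = 0.0361 + 0.2401 + 0.0025 + 0.0625 + 0.0004 = 0.3416
O = 0.2292 / √(0.2190 × 0.3416) = 0.2292 / 0.27351 = 0.8380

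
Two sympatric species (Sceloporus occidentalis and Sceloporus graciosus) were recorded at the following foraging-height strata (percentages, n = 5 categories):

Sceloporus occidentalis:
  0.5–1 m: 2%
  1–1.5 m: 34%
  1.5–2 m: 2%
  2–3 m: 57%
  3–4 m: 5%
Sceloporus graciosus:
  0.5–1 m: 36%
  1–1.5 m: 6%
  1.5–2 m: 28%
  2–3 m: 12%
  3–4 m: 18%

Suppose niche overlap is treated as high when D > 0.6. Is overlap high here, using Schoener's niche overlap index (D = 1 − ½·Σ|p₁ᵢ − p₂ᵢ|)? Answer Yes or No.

No

Convert percentages to proportions (divide by 100).
Σ|p₁ᵢ − p₂ᵢ| = 0.34 + 0.28 + 0.26 + 0.45 + 0.13 = 1.46
D = 1 − ½ × 1.46 = 1 − 0.730 = 0.2700
D = 0.2700 < 0.6 → No.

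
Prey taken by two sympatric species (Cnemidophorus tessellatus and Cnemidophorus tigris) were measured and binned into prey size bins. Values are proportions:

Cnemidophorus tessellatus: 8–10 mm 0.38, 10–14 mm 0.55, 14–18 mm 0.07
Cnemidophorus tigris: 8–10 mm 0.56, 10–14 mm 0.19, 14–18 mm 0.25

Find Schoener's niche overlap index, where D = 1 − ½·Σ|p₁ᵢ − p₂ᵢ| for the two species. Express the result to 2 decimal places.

0.64

Σ|p₁ᵢ − p₂ᵢ| = 0.18 + 0.36 + 0.18 = 0.72
D = 1 − ½ × 0.72 = 1 − 0.360 = 0.6400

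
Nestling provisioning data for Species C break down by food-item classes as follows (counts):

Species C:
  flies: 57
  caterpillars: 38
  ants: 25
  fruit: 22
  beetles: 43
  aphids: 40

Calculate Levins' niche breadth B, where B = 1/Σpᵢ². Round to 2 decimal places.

Proportions for Species C (n=225): 57/225=0.2533, 38/225=0.1689, 25/225=0.1111, 22/225=0.0978, 43/225=0.1911, 40/225=0.1778
Σpᵢ² = 0.2533² + 0.1689² + 0.1111² + 0.0978² + 0.1911² + 0.1778² = 0.064161 + 0.028527 + 0.012343 + 0.009565 + 0.036519 + 0.031613 = 0.182728
B = 1 / 0.182728 = 5.4726

5.47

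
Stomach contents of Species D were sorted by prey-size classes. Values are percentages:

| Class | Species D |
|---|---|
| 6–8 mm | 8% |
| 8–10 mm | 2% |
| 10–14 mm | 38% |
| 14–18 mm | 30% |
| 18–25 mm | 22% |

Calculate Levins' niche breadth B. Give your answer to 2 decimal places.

3.45

Convert percentages to proportions (divide by 100).
Σpᵢ² = 0.08² + 0.02² + 0.38² + 0.30² + 0.22² = 0.0064 + 0.0004 + 0.1444 + 0.0900 + 0.0484 = 0.2896
B = 1 / 0.2896 = 3.4530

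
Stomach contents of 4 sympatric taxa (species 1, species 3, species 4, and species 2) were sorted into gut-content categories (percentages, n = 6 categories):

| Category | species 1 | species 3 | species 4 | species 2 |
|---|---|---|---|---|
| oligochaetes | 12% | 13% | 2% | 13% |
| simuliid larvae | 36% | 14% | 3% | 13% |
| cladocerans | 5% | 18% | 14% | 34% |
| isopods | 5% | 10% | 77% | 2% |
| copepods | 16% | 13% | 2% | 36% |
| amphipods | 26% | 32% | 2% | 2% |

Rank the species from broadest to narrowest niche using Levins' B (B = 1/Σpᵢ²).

species 3 > species 1 > species 2 > species 4

Convert percentages to proportions (divide by 100).
Σp_1ᵢ² = 0.12² + 0.36² + 0.05² + 0.05² + 0.16² + 0.26² = 0.0144 + 0.1296 + 0.0025 + 0.0025 + 0.0256 + 0.0676 = 0.2422
B_1 = 1 / 0.2422 = 4.1288
Σp_3ᵢ² = 0.13² + 0.14² + 0.18² + 0.10² + 0.13² + 0.32² = 0.0169 + 0.0196 + 0.0324 + 0.0100 + 0.0169 + 0.1024 = 0.1982
B_3 = 1 / 0.1982 = 5.0454
Σp_4ᵢ² = 0.02² + 0.03² + 0.14² + 0.77² + 0.02² + 0.02² = 0.0004 + 0.0009 + 0.0196 + 0.5929 + 0.0004 + 0.0004 = 0.6146
B_4 = 1 / 0.6146 = 1.6271
Σp_2ᵢ² = 0.13² + 0.13² + 0.34² + 0.02² + 0.36² + 0.02² = 0.0169 + 0.0169 + 0.1156 + 0.0004 + 0.1296 + 0.0004 = 0.2798
B_2 = 1 / 0.2798 = 3.5740
Ranking by B (broadest → narrowest): species 3 (5.05) > species 1 (4.13) > species 2 (3.57) > species 4 (1.63)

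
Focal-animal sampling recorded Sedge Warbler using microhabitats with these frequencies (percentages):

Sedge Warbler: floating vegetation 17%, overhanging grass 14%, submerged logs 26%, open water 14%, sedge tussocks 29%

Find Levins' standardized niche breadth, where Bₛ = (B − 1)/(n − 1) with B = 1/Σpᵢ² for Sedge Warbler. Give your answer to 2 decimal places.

Convert percentages to proportions (divide by 100).
Σpᵢ² = 0.17² + 0.14² + 0.26² + 0.14² + 0.29² = 0.0289 + 0.0196 + 0.0676 + 0.0196 + 0.0841 = 0.2198
B = 1 / 0.2198 = 4.5496
Bₛ = (B − 1)/(n − 1) = (4.5496 − 1)/(5 − 1) = 3.5496/4 = 0.8874

0.89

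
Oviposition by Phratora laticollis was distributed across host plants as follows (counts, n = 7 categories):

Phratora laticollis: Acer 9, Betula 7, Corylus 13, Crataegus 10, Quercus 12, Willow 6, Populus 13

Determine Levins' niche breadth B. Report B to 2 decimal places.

Proportions for Phratora laticollis (n=70): 9/70=0.1286, 7/70=0.1000, 13/70=0.1857, 10/70=0.1429, 12/70=0.1714, 6/70=0.0857, 13/70=0.1857
Σpᵢ² = 0.1286² + 0.1000² + 0.1857² + 0.1429² + 0.1714² + 0.0857² + 0.1857² = 0.016538 + 0.010000 + 0.034484 + 0.020420 + 0.029378 + 0.007344 + 0.034484 = 0.152648
B = 1 / 0.152648 = 6.5510

6.55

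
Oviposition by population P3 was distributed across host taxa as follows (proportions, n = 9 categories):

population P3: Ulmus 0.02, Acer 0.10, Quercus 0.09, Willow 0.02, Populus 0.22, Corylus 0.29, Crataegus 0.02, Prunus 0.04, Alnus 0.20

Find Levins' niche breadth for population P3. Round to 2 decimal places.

5.17

Σpᵢ² = 0.02² + 0.10² + 0.09² + 0.02² + 0.22² + 0.29² + 0.02² + 0.04² + 0.20² = 0.0004 + 0.0100 + 0.0081 + 0.0004 + 0.0484 + 0.0841 + 0.0004 + 0.0016 + 0.0400 = 0.1934
B = 1 / 0.1934 = 5.1706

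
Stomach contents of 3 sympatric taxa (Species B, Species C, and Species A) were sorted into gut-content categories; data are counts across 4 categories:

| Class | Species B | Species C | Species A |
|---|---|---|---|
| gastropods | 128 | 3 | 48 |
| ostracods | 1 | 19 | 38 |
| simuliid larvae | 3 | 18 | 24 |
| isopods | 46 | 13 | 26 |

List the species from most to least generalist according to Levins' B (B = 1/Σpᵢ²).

Proportions for Species B (n=178): 128/178=0.7191, 1/178=0.0056, 3/178=0.0169, 46/178=0.2584
Proportions for Species C (n=53): 3/53=0.0566, 19/53=0.3585, 18/53=0.3396, 13/53=0.2453
Proportions for Species A (n=136): 48/136=0.3529, 38/136=0.2794, 24/136=0.1765, 26/136=0.1912
Σp_Bᵢ² = 0.7191² + 0.0056² + 0.0169² + 0.2584² = 0.517105 + 0.000031 + 0.000286 + 0.066771 = 0.584193
B_B = 1 / 0.584193 = 1.7118
Σp_Cᵢ² = 0.0566² + 0.3585² + 0.3396² + 0.2453² = 0.003204 + 0.128522 + 0.115328 + 0.060172 = 0.307226
B_C = 1 / 0.307226 = 3.2549
Σp_Aᵢ² = 0.3529² + 0.2794² + 0.1765² + 0.1912² = 0.124538 + 0.078064 + 0.031152 + 0.036557 = 0.270311
B_A = 1 / 0.270311 = 3.6994
Ranking by B (broadest → narrowest): Species A (3.70) > Species C (3.25) > Species B (1.71)

Species A > Species C > Species B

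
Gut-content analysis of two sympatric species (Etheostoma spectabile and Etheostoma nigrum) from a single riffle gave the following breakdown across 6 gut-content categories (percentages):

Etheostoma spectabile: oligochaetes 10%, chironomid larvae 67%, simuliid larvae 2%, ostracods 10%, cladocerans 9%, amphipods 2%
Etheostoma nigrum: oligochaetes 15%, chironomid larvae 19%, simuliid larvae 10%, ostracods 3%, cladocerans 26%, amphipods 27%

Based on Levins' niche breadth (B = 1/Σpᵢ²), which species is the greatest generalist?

Etheostoma nigrum

Convert percentages to proportions (divide by 100).
Σp_specᵢ² = 0.10² + 0.67² + 0.02² + 0.10² + 0.09² + 0.02² = 0.0100 + 0.4489 + 0.0004 + 0.0100 + 0.0081 + 0.0004 = 0.4778
B_spec = 1 / 0.4778 = 2.0929
Σp_nigrᵢ² = 0.15² + 0.19² + 0.10² + 0.03² + 0.26² + 0.27² = 0.0225 + 0.0361 + 0.0100 + 0.0009 + 0.0676 + 0.0729 = 0.2100
B_nigr = 1 / 0.2100 = 4.7619
Highest B → broadest niche (most generalist): Etheostoma nigrum (B = 4.76).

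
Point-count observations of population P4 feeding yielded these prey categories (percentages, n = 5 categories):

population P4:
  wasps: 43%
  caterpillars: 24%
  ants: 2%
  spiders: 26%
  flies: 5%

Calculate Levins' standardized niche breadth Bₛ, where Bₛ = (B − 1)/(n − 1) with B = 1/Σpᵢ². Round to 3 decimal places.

Convert percentages to proportions (divide by 100).
Σpᵢ² = 0.43² + 0.24² + 0.02² + 0.26² + 0.05² = 0.1849 + 0.0576 + 0.0004 + 0.0676 + 0.0025 = 0.3130
B = 1 / 0.3130 = 3.19489
Bₛ = (B − 1)/(n − 1) = (3.19489 − 1)/(5 − 1) = 2.19489/4 = 0.54872

0.549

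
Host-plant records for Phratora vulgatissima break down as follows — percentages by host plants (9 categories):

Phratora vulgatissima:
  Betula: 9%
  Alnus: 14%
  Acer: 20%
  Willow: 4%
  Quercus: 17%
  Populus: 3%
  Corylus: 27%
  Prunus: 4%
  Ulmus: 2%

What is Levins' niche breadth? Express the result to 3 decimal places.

Convert percentages to proportions (divide by 100).
Σpᵢ² = 0.09² + 0.14² + 0.20² + 0.04² + 0.17² + 0.03² + 0.27² + 0.04² + 0.02² = 0.0081 + 0.0196 + 0.0400 + 0.0016 + 0.0289 + 0.0009 + 0.0729 + 0.0016 + 0.0004 = 0.1740
B = 1 / 0.1740 = 5.74713

5.747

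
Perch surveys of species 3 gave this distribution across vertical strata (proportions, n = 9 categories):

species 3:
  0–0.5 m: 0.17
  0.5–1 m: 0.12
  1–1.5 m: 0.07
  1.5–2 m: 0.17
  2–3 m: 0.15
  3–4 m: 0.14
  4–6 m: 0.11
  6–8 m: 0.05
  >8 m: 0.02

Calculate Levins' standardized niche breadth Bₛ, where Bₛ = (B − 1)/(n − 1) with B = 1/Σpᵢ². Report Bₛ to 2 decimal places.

0.81

Σpᵢ² = 0.17² + 0.12² + 0.07² + 0.17² + 0.15² + 0.14² + 0.11² + 0.05² + 0.02² = 0.0289 + 0.0144 + 0.0049 + 0.0289 + 0.0225 + 0.0196 + 0.0121 + 0.0025 + 0.0004 = 0.1342
B = 1 / 0.1342 = 7.4516
Bₛ = (B − 1)/(n − 1) = (7.4516 − 1)/(9 − 1) = 6.4516/8 = 0.8065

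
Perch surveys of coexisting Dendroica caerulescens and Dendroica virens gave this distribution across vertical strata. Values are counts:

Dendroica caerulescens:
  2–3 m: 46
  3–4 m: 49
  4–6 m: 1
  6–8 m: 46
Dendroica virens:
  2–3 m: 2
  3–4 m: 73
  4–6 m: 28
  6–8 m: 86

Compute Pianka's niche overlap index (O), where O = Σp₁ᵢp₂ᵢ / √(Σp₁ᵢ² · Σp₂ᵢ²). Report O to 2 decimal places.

0.81

Proportions for Dendroica caerulescens (n=142): 46/142=0.3239, 49/142=0.3451, 1/142=0.0070, 46/142=0.3239
Proportions for Dendroica virens (n=189): 2/189=0.0106, 73/189=0.3862, 28/189=0.1481, 86/189=0.4550
Σ p₁ᵢp₂ᵢ = 0.003433 + 0.133278 + 0.001037 + 0.147375 = 0.285123
Σp_1ᵢ² = 0.3239² + 0.3451² + 0.0070² + 0.3239² = 0.104911 + 0.119094 + 0.000049 + 0.104911 = 0.328965
Σp_2ᵢ² = 0.0106² + 0.3862² + 0.1481² + 0.4550² = 0.000112 + 0.149150 + 0.021934 + 0.207025 = 0.378221
O = 0.285123 / √(0.328965 × 0.378221) = 0.285123 / 0.3527343 = 0.8083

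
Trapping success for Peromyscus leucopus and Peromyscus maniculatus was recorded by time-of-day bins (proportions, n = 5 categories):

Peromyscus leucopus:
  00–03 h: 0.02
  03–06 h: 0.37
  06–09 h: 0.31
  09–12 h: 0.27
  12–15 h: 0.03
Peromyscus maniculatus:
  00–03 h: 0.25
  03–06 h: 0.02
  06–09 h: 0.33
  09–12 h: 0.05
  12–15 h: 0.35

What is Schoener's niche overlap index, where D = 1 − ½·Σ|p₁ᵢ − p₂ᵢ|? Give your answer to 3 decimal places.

0.430

Σ|p₁ᵢ − p₂ᵢ| = 0.23 + 0.35 + 0.02 + 0.22 + 0.32 = 1.14
D = 1 − ½ × 1.14 = 1 − 0.570 = 0.43000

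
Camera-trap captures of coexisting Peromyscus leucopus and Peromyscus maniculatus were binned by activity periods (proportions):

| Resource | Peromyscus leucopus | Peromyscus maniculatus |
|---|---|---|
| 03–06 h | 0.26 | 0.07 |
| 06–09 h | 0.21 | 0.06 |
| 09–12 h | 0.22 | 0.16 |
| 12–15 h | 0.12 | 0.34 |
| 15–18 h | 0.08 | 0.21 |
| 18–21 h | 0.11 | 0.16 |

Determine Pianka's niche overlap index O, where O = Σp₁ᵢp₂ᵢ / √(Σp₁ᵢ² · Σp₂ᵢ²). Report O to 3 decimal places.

0.686

Σ p₁ᵢp₂ᵢ = 0.0182 + 0.0126 + 0.0352 + 0.0408 + 0.0168 + 0.0176 = 0.1412
Σp_1ᵢ² = 0.26² + 0.21² + 0.22² + 0.12² + 0.08² + 0.11² = 0.0676 + 0.0441 + 0.0484 + 0.0144 + 0.0064 + 0.0121 = 0.1930
Σp_2ᵢ² = 0.07² + 0.06² + 0.16² + 0.34² + 0.21² + 0.16² = 0.0049 + 0.0036 + 0.0256 + 0.1156 + 0.0441 + 0.0256 = 0.2194
O = 0.1412 / √(0.1930 × 0.2194) = 0.1412 / 0.205777 = 0.68618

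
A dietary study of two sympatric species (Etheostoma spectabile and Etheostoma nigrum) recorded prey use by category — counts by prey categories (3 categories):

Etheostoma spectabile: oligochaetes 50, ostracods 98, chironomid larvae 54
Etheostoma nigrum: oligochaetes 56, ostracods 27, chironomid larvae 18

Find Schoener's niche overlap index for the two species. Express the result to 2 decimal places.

Proportions for Etheostoma spectabile (n=202): 50/202=0.2475, 98/202=0.4851, 54/202=0.2673
Proportions for Etheostoma nigrum (n=101): 56/101=0.5545, 27/101=0.2673, 18/101=0.1782
Σ|p₁ᵢ − p₂ᵢ| = 0.3070 + 0.2178 + 0.0891 = 0.6139
D = 1 − ½ × 0.6139 = 1 − 0.30695 = 0.69305

0.69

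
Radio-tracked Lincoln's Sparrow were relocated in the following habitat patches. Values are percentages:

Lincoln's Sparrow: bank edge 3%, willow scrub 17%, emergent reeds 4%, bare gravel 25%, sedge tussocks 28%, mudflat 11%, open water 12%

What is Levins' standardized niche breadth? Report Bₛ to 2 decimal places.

Convert percentages to proportions (divide by 100).
Σpᵢ² = 0.03² + 0.17² + 0.04² + 0.25² + 0.28² + 0.11² + 0.12² = 0.0009 + 0.0289 + 0.0016 + 0.0625 + 0.0784 + 0.0121 + 0.0144 = 0.1988
B = 1 / 0.1988 = 5.0302
Bₛ = (B − 1)/(n − 1) = (5.0302 − 1)/(7 − 1) = 4.0302/6 = 0.6717

0.67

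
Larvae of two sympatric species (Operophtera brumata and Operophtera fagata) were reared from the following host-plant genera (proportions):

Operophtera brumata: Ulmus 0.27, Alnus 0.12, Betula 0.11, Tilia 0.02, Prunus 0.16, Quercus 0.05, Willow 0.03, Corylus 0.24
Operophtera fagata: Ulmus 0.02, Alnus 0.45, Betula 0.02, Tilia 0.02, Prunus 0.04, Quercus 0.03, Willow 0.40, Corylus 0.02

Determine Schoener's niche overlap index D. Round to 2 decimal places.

0.30

Σ|p₁ᵢ − p₂ᵢ| = 0.25 + 0.33 + 0.09 + 0.00 + 0.12 + 0.02 + 0.37 + 0.22 = 1.40
D = 1 − ½ × 1.40 = 1 − 0.700 = 0.3000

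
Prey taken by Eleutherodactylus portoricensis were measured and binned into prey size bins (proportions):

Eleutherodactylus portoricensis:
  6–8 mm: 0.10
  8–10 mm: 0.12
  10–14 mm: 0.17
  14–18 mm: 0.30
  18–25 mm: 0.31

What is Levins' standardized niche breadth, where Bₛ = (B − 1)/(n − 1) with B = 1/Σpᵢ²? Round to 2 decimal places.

Σpᵢ² = 0.10² + 0.12² + 0.17² + 0.30² + 0.31² = 0.0100 + 0.0144 + 0.0289 + 0.0900 + 0.0961 = 0.2394
B = 1 / 0.2394 = 4.1771
Bₛ = (B − 1)/(n − 1) = (4.1771 − 1)/(5 − 1) = 3.1771/4 = 0.7943

0.79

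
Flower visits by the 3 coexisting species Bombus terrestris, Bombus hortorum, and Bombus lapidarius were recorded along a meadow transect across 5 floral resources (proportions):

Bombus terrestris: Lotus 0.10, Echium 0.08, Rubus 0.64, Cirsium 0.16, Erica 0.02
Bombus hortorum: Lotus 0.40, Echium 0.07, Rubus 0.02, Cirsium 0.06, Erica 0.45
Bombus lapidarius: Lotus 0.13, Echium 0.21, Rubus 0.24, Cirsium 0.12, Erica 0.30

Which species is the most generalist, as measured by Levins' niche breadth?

Bombus lapidarius

Σp_terrᵢ² = 0.10² + 0.08² + 0.64² + 0.16² + 0.02² = 0.0100 + 0.0064 + 0.4096 + 0.0256 + 0.0004 = 0.4520
B_terr = 1 / 0.4520 = 2.2124
Σp_hortᵢ² = 0.40² + 0.07² + 0.02² + 0.06² + 0.45² = 0.1600 + 0.0049 + 0.0004 + 0.0036 + 0.2025 = 0.3714
B_hort = 1 / 0.3714 = 2.6925
Σp_lapiᵢ² = 0.13² + 0.21² + 0.24² + 0.12² + 0.30² = 0.0169 + 0.0441 + 0.0576 + 0.0144 + 0.0900 = 0.2230
B_lapi = 1 / 0.2230 = 4.4843
Highest B → broadest niche (most generalist): Bombus lapidarius (B = 4.48).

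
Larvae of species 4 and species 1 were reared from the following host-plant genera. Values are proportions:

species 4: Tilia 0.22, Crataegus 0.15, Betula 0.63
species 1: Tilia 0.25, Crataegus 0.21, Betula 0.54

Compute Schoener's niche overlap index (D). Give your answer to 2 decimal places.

0.91

Σ|p₁ᵢ − p₂ᵢ| = 0.03 + 0.06 + 0.09 = 0.18
D = 1 − ½ × 0.18 = 1 − 0.090 = 0.9100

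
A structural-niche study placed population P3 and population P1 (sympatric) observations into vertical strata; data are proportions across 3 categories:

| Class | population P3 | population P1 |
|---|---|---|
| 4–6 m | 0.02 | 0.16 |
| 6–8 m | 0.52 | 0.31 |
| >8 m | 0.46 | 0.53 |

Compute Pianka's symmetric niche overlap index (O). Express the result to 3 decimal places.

0.926

Σ p₁ᵢp₂ᵢ = 0.0032 + 0.1612 + 0.2438 = 0.4082
Σp_1ᵢ² = 0.02² + 0.52² + 0.46² = 0.0004 + 0.2704 + 0.2116 = 0.4824
Σp_2ᵢ² = 0.16² + 0.31² + 0.53² = 0.0256 + 0.0961 + 0.2809 = 0.4026
O = 0.4082 / √(0.4824 × 0.4026) = 0.4082 / 0.440697 = 0.92626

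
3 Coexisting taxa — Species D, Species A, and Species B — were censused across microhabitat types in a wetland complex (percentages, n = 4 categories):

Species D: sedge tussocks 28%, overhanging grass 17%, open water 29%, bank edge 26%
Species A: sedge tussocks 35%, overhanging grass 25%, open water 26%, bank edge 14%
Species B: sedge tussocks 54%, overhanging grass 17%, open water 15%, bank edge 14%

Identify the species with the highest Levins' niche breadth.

Species D

Convert percentages to proportions (divide by 100).
Σp_Dᵢ² = 0.28² + 0.17² + 0.29² + 0.26² = 0.0784 + 0.0289 + 0.0841 + 0.0676 = 0.2590
B_D = 1 / 0.2590 = 3.8610
Σp_Aᵢ² = 0.35² + 0.25² + 0.26² + 0.14² = 0.1225 + 0.0625 + 0.0676 + 0.0196 = 0.2722
B_A = 1 / 0.2722 = 3.6738
Σp_Bᵢ² = 0.54² + 0.17² + 0.15² + 0.14² = 0.2916 + 0.0289 + 0.0225 + 0.0196 = 0.3626
B_B = 1 / 0.3626 = 2.7579
Highest B → broadest niche (most generalist): Species D (B = 3.86).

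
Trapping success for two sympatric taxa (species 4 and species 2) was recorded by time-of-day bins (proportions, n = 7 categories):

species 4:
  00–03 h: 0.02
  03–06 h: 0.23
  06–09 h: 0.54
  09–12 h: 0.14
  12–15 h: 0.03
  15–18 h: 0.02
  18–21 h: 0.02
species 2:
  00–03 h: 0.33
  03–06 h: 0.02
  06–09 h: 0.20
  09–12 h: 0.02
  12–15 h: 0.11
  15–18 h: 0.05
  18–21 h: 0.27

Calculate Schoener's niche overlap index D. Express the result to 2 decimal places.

Σ|p₁ᵢ − p₂ᵢ| = 0.31 + 0.21 + 0.34 + 0.12 + 0.08 + 0.03 + 0.25 = 1.34
D = 1 − ½ × 1.34 = 1 − 0.670 = 0.3300

0.33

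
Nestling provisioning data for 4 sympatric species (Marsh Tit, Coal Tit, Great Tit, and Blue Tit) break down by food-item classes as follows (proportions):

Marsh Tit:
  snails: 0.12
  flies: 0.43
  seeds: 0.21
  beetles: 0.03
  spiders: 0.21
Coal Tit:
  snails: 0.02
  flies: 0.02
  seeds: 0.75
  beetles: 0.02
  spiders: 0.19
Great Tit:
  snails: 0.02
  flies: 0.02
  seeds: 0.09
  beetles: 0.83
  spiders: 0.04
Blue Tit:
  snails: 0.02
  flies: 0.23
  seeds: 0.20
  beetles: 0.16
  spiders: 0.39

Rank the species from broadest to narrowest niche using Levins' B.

Blue Tit > Marsh Tit > Coal Tit > Great Tit

Σp_Marsᵢ² = 0.12² + 0.43² + 0.21² + 0.03² + 0.21² = 0.0144 + 0.1849 + 0.0441 + 0.0009 + 0.0441 = 0.2884
B_Mars = 1 / 0.2884 = 3.4674
Σp_Coalᵢ² = 0.02² + 0.02² + 0.75² + 0.02² + 0.19² = 0.0004 + 0.0004 + 0.5625 + 0.0004 + 0.0361 = 0.5998
B_Coal = 1 / 0.5998 = 1.6672
Σp_Greaᵢ² = 0.02² + 0.02² + 0.09² + 0.83² + 0.04² = 0.0004 + 0.0004 + 0.0081 + 0.6889 + 0.0016 = 0.6994
B_Grea = 1 / 0.6994 = 1.4298
Σp_Blueᵢ² = 0.02² + 0.23² + 0.20² + 0.16² + 0.39² = 0.0004 + 0.0529 + 0.0400 + 0.0256 + 0.1521 = 0.2710
B_Blue = 1 / 0.2710 = 3.6900
Ranking by B (broadest → narrowest): Blue Tit (3.69) > Marsh Tit (3.47) > Coal Tit (1.67) > Great Tit (1.43)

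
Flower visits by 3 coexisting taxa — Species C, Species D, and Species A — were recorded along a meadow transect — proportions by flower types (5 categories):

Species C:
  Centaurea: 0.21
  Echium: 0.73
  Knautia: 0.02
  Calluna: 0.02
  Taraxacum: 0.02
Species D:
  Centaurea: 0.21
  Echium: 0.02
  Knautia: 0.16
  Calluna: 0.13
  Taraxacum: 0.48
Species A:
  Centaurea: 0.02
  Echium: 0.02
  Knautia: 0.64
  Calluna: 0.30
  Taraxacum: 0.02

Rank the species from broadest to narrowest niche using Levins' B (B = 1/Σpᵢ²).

Σp_Cᵢ² = 0.21² + 0.73² + 0.02² + 0.02² + 0.02² = 0.0441 + 0.5329 + 0.0004 + 0.0004 + 0.0004 = 0.5782
B_C = 1 / 0.5782 = 1.7295
Σp_Dᵢ² = 0.21² + 0.02² + 0.16² + 0.13² + 0.48² = 0.0441 + 0.0004 + 0.0256 + 0.0169 + 0.2304 = 0.3174
B_D = 1 / 0.3174 = 3.1506
Σp_Aᵢ² = 0.02² + 0.02² + 0.64² + 0.30² + 0.02² = 0.0004 + 0.0004 + 0.4096 + 0.0900 + 0.0004 = 0.5008
B_A = 1 / 0.5008 = 1.9968
Ranking by B (broadest → narrowest): Species D (3.15) > Species A (2.00) > Species C (1.73)

Species D > Species A > Species C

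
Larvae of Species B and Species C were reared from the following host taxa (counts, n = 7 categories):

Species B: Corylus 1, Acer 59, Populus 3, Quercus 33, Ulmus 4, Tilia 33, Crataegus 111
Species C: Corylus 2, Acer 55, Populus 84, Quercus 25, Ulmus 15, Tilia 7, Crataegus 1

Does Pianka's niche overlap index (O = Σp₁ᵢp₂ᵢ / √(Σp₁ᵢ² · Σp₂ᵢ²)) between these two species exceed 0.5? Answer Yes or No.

No

Proportions for Species B (n=244): 1/244=0.0041, 59/244=0.2418, 3/244=0.0123, 33/244=0.1352, 4/244=0.0164, 33/244=0.1352, 111/244=0.4549
Proportions for Species C (n=189): 2/189=0.0106, 55/189=0.2910, 84/189=0.4444, 25/189=0.1323, 15/189=0.0794, 7/189=0.0370, 1/189=0.0053
Σ p₁ᵢp₂ᵢ = 0.000043 + 0.070364 + 0.005466 + 0.017887 + 0.001302 + 0.005002 + 0.002411 = 0.102475
Σp_1ᵢ² = 0.0041² + 0.2418² + 0.0123² + 0.1352² + 0.0164² + 0.1352² + 0.4549² = 0.000017 + 0.058467 + 0.000151 + 0.018279 + 0.000269 + 0.018279 + 0.206934 = 0.302396
Σp_2ᵢ² = 0.0106² + 0.2910² + 0.4444² + 0.1323² + 0.0794² + 0.0370² + 0.0053² = 0.000112 + 0.084681 + 0.197491 + 0.017503 + 0.006304 + 0.001369 + 0.000028 = 0.307488
O = 0.102475 / √(0.302396 × 0.307488) = 0.102475 / 0.3049314 = 0.3361
O = 0.3361 < 0.5 → No.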